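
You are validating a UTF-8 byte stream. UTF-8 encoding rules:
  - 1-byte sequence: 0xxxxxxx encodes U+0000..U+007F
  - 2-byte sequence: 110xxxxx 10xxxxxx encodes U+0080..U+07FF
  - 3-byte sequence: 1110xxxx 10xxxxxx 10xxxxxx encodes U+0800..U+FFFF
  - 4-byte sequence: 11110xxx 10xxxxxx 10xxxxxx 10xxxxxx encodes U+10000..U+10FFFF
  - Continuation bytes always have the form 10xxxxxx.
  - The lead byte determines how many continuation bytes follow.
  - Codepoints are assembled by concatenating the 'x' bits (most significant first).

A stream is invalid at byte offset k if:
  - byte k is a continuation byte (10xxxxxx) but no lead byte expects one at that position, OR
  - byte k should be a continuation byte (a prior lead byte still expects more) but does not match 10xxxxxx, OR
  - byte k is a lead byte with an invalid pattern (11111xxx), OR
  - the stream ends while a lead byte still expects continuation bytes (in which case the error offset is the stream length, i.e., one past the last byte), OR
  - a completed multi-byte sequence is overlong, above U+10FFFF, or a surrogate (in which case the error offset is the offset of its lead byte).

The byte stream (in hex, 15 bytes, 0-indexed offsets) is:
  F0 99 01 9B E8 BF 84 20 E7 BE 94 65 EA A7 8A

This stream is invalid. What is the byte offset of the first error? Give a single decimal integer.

Byte[0]=F0: 4-byte lead, need 3 cont bytes. acc=0x0
Byte[1]=99: continuation. acc=(acc<<6)|0x19=0x19
Byte[2]=01: expected 10xxxxxx continuation. INVALID

Answer: 2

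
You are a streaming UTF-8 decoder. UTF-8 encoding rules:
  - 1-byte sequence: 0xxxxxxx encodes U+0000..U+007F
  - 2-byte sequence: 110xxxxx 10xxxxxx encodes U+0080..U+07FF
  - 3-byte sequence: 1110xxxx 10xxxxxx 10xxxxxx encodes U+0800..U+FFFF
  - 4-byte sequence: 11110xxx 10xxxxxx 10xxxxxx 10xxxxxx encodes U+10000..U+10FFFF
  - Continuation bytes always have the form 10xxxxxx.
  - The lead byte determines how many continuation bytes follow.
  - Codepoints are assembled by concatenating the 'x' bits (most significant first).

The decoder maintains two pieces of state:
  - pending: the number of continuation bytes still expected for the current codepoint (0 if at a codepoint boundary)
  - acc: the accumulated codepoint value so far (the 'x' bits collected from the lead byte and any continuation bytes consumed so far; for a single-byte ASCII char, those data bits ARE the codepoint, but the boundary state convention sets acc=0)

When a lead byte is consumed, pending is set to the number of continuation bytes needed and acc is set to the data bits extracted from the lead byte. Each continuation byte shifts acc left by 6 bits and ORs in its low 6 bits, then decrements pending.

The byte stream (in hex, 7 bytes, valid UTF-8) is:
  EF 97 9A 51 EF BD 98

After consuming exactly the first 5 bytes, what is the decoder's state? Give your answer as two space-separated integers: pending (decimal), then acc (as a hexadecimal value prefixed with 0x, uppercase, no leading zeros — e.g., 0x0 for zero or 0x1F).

Byte[0]=EF: 3-byte lead. pending=2, acc=0xF
Byte[1]=97: continuation. acc=(acc<<6)|0x17=0x3D7, pending=1
Byte[2]=9A: continuation. acc=(acc<<6)|0x1A=0xF5DA, pending=0
Byte[3]=51: 1-byte. pending=0, acc=0x0
Byte[4]=EF: 3-byte lead. pending=2, acc=0xF

Answer: 2 0xF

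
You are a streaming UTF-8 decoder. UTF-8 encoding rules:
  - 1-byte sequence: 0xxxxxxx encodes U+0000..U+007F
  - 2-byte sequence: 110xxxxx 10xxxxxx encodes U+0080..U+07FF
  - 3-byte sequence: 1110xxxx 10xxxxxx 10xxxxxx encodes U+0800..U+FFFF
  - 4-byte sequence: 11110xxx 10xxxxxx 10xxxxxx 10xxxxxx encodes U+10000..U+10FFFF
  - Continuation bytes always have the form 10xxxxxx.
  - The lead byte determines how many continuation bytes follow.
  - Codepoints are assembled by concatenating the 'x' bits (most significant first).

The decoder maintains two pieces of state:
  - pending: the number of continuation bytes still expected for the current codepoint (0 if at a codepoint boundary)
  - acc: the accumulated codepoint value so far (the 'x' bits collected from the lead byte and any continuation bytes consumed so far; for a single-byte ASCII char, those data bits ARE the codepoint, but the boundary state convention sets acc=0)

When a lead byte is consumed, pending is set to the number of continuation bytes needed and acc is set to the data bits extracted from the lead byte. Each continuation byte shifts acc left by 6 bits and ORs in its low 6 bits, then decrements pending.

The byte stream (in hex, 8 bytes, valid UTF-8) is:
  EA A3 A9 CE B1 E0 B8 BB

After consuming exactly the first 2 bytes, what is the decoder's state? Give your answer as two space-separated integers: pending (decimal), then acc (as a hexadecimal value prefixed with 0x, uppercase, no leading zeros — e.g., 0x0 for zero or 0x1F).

Byte[0]=EA: 3-byte lead. pending=2, acc=0xA
Byte[1]=A3: continuation. acc=(acc<<6)|0x23=0x2A3, pending=1

Answer: 1 0x2A3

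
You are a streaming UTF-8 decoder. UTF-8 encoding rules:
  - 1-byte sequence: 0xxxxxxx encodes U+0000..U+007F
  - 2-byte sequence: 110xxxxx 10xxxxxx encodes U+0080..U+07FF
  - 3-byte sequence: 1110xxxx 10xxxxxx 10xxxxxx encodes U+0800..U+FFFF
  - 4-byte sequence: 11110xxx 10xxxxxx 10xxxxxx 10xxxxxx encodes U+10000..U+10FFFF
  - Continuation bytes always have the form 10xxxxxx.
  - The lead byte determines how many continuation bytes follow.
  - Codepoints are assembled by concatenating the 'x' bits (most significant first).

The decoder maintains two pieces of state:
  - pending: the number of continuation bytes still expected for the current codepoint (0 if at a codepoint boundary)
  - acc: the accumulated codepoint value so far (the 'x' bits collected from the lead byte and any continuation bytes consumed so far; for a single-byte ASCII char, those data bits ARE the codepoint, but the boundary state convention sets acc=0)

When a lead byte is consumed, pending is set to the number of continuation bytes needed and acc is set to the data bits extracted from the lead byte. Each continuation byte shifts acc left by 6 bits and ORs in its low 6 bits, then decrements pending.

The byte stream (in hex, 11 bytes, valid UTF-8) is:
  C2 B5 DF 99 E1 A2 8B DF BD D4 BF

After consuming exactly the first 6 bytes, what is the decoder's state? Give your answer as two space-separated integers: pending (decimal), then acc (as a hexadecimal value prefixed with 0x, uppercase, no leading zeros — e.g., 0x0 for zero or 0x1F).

Byte[0]=C2: 2-byte lead. pending=1, acc=0x2
Byte[1]=B5: continuation. acc=(acc<<6)|0x35=0xB5, pending=0
Byte[2]=DF: 2-byte lead. pending=1, acc=0x1F
Byte[3]=99: continuation. acc=(acc<<6)|0x19=0x7D9, pending=0
Byte[4]=E1: 3-byte lead. pending=2, acc=0x1
Byte[5]=A2: continuation. acc=(acc<<6)|0x22=0x62, pending=1

Answer: 1 0x62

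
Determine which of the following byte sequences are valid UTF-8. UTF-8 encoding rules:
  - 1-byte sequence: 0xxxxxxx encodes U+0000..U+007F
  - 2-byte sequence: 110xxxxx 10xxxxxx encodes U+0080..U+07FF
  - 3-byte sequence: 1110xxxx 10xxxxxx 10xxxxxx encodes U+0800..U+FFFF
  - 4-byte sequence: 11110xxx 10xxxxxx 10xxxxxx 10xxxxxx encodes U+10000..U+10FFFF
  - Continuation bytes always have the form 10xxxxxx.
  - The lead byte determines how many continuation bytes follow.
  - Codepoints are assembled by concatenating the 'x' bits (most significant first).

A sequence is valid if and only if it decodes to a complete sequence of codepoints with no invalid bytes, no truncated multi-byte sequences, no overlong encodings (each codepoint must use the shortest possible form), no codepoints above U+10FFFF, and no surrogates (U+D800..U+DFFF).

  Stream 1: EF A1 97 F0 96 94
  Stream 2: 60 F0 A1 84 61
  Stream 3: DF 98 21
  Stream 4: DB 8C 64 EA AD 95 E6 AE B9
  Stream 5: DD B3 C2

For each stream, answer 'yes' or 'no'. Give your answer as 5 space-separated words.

Stream 1: error at byte offset 6. INVALID
Stream 2: error at byte offset 4. INVALID
Stream 3: decodes cleanly. VALID
Stream 4: decodes cleanly. VALID
Stream 5: error at byte offset 3. INVALID

Answer: no no yes yes no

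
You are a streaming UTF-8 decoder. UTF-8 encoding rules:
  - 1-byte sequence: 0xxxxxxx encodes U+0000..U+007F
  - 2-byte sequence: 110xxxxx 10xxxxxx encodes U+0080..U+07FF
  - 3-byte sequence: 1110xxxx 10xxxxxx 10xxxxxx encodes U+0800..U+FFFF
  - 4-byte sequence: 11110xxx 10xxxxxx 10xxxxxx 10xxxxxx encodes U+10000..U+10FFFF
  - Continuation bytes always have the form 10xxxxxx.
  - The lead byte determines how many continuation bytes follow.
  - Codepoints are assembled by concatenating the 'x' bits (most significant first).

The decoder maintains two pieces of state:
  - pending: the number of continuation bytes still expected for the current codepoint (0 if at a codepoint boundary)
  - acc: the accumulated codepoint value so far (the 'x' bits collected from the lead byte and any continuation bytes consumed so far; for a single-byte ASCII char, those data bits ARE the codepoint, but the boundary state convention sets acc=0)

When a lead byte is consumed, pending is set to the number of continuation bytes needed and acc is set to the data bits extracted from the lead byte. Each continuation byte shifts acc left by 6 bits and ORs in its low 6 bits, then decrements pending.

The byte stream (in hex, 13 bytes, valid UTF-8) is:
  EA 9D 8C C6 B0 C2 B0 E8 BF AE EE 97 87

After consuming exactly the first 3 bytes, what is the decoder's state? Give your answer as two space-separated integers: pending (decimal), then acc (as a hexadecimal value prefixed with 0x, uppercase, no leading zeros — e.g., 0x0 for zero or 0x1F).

Answer: 0 0xA74C

Derivation:
Byte[0]=EA: 3-byte lead. pending=2, acc=0xA
Byte[1]=9D: continuation. acc=(acc<<6)|0x1D=0x29D, pending=1
Byte[2]=8C: continuation. acc=(acc<<6)|0x0C=0xA74C, pending=0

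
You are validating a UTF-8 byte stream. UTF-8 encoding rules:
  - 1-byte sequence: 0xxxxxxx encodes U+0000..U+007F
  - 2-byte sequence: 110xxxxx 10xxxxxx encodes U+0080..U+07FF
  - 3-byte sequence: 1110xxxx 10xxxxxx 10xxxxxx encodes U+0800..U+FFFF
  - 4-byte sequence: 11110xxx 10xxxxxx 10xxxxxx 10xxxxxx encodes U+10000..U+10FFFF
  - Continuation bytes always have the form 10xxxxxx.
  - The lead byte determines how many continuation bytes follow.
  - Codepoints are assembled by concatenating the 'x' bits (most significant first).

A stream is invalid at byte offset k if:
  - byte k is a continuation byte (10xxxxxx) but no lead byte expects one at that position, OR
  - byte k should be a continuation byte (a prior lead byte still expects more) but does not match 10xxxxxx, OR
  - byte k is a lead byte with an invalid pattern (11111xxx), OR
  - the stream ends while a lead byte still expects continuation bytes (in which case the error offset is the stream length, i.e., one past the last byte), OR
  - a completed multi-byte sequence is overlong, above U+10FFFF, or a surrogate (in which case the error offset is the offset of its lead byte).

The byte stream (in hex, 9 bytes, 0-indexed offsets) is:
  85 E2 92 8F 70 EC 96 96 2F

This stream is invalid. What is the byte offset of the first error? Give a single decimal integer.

Byte[0]=85: INVALID lead byte (not 0xxx/110x/1110/11110)

Answer: 0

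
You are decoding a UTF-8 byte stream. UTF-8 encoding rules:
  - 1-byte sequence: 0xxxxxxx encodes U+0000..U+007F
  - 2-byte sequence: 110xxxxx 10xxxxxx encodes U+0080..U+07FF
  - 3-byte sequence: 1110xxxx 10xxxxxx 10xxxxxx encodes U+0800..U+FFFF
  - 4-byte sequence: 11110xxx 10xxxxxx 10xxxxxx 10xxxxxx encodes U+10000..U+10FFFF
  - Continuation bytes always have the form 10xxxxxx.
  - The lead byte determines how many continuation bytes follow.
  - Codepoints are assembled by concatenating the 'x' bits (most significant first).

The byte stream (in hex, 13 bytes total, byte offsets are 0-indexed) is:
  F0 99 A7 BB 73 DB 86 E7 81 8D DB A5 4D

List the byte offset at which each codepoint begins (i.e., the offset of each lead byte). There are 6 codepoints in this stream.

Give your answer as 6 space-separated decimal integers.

Byte[0]=F0: 4-byte lead, need 3 cont bytes. acc=0x0
Byte[1]=99: continuation. acc=(acc<<6)|0x19=0x19
Byte[2]=A7: continuation. acc=(acc<<6)|0x27=0x667
Byte[3]=BB: continuation. acc=(acc<<6)|0x3B=0x199FB
Completed: cp=U+199FB (starts at byte 0)
Byte[4]=73: 1-byte ASCII. cp=U+0073
Byte[5]=DB: 2-byte lead, need 1 cont bytes. acc=0x1B
Byte[6]=86: continuation. acc=(acc<<6)|0x06=0x6C6
Completed: cp=U+06C6 (starts at byte 5)
Byte[7]=E7: 3-byte lead, need 2 cont bytes. acc=0x7
Byte[8]=81: continuation. acc=(acc<<6)|0x01=0x1C1
Byte[9]=8D: continuation. acc=(acc<<6)|0x0D=0x704D
Completed: cp=U+704D (starts at byte 7)
Byte[10]=DB: 2-byte lead, need 1 cont bytes. acc=0x1B
Byte[11]=A5: continuation. acc=(acc<<6)|0x25=0x6E5
Completed: cp=U+06E5 (starts at byte 10)
Byte[12]=4D: 1-byte ASCII. cp=U+004D

Answer: 0 4 5 7 10 12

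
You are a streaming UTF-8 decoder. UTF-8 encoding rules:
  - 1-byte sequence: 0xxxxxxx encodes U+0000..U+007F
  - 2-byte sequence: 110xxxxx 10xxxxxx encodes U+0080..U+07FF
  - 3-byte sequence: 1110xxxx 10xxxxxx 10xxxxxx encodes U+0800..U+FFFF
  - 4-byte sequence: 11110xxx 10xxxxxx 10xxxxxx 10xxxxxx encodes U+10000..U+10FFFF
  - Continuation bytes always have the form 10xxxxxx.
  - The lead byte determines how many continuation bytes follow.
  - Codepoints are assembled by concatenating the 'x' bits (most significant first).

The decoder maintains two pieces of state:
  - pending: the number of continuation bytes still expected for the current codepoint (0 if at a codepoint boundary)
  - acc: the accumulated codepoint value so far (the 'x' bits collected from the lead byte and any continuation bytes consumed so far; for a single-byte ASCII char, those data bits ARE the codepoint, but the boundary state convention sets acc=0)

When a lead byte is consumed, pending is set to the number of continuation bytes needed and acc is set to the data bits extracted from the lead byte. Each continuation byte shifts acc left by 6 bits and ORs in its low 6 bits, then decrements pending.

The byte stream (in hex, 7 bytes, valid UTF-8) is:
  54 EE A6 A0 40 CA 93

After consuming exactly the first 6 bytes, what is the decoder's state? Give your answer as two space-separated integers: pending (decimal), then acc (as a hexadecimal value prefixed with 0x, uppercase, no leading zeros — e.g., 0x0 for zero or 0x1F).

Answer: 1 0xA

Derivation:
Byte[0]=54: 1-byte. pending=0, acc=0x0
Byte[1]=EE: 3-byte lead. pending=2, acc=0xE
Byte[2]=A6: continuation. acc=(acc<<6)|0x26=0x3A6, pending=1
Byte[3]=A0: continuation. acc=(acc<<6)|0x20=0xE9A0, pending=0
Byte[4]=40: 1-byte. pending=0, acc=0x0
Byte[5]=CA: 2-byte lead. pending=1, acc=0xA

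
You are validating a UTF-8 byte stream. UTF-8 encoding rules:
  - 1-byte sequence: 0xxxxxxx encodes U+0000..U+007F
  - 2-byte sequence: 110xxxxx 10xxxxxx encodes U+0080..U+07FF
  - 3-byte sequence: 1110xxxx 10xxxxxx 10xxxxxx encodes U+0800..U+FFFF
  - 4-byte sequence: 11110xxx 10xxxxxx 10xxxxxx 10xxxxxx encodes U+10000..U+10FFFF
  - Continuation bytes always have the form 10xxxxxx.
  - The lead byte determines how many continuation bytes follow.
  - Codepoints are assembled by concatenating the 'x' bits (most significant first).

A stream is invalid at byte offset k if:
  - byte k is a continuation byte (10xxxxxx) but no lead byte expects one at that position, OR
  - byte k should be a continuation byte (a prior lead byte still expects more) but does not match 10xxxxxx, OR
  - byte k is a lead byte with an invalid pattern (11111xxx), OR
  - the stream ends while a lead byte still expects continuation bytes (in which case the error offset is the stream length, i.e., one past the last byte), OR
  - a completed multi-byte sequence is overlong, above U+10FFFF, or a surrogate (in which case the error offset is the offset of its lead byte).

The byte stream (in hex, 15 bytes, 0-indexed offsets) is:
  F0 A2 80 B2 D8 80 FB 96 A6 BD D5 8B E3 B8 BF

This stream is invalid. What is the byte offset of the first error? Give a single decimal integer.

Answer: 6

Derivation:
Byte[0]=F0: 4-byte lead, need 3 cont bytes. acc=0x0
Byte[1]=A2: continuation. acc=(acc<<6)|0x22=0x22
Byte[2]=80: continuation. acc=(acc<<6)|0x00=0x880
Byte[3]=B2: continuation. acc=(acc<<6)|0x32=0x22032
Completed: cp=U+22032 (starts at byte 0)
Byte[4]=D8: 2-byte lead, need 1 cont bytes. acc=0x18
Byte[5]=80: continuation. acc=(acc<<6)|0x00=0x600
Completed: cp=U+0600 (starts at byte 4)
Byte[6]=FB: INVALID lead byte (not 0xxx/110x/1110/11110)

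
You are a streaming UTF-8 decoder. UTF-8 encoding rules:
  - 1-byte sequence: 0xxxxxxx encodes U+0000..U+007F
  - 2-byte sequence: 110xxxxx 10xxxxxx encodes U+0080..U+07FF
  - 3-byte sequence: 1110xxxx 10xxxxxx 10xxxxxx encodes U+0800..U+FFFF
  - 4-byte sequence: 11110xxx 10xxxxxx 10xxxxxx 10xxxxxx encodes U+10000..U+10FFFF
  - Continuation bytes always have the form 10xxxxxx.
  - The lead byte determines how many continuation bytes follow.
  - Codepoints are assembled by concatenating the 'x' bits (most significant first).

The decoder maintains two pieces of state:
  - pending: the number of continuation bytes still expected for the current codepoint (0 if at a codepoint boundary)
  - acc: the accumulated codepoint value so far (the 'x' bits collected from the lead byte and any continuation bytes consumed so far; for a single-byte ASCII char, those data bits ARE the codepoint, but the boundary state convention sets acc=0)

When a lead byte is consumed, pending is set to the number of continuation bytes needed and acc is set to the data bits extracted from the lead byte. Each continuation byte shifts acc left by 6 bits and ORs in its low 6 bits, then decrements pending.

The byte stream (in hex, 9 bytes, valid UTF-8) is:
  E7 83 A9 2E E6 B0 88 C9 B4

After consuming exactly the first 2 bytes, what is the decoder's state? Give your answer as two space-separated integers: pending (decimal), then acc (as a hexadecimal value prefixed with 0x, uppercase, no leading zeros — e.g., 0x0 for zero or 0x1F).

Byte[0]=E7: 3-byte lead. pending=2, acc=0x7
Byte[1]=83: continuation. acc=(acc<<6)|0x03=0x1C3, pending=1

Answer: 1 0x1C3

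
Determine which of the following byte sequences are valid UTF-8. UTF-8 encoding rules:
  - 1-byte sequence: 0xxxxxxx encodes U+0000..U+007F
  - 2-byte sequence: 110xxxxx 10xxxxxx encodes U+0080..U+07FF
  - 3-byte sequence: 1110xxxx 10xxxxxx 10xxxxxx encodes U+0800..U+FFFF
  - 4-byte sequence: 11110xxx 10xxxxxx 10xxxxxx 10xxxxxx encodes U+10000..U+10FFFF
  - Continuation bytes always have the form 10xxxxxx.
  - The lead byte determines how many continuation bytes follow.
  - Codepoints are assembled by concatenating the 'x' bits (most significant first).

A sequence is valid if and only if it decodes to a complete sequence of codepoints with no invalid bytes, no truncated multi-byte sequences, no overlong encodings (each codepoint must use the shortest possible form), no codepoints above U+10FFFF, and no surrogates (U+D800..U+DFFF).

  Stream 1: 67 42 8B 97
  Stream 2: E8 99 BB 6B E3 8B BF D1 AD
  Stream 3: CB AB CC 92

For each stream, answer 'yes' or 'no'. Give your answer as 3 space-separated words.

Answer: no yes yes

Derivation:
Stream 1: error at byte offset 2. INVALID
Stream 2: decodes cleanly. VALID
Stream 3: decodes cleanly. VALID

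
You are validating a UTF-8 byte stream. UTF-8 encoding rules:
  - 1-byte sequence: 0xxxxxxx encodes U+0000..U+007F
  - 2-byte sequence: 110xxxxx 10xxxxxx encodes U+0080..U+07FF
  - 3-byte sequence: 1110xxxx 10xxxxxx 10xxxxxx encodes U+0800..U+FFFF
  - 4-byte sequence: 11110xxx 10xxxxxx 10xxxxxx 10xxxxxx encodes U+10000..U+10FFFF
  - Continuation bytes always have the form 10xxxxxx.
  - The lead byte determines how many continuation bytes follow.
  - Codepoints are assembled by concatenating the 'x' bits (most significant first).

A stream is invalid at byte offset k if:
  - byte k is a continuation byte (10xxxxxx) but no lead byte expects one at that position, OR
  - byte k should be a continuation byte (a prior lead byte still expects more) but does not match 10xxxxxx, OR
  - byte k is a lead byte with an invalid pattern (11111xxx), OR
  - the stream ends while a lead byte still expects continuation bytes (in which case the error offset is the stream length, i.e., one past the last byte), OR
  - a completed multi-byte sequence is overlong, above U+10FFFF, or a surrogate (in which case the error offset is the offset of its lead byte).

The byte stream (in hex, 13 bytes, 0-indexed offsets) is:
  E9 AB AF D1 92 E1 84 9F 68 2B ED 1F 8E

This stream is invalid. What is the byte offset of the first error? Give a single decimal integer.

Byte[0]=E9: 3-byte lead, need 2 cont bytes. acc=0x9
Byte[1]=AB: continuation. acc=(acc<<6)|0x2B=0x26B
Byte[2]=AF: continuation. acc=(acc<<6)|0x2F=0x9AEF
Completed: cp=U+9AEF (starts at byte 0)
Byte[3]=D1: 2-byte lead, need 1 cont bytes. acc=0x11
Byte[4]=92: continuation. acc=(acc<<6)|0x12=0x452
Completed: cp=U+0452 (starts at byte 3)
Byte[5]=E1: 3-byte lead, need 2 cont bytes. acc=0x1
Byte[6]=84: continuation. acc=(acc<<6)|0x04=0x44
Byte[7]=9F: continuation. acc=(acc<<6)|0x1F=0x111F
Completed: cp=U+111F (starts at byte 5)
Byte[8]=68: 1-byte ASCII. cp=U+0068
Byte[9]=2B: 1-byte ASCII. cp=U+002B
Byte[10]=ED: 3-byte lead, need 2 cont bytes. acc=0xD
Byte[11]=1F: expected 10xxxxxx continuation. INVALID

Answer: 11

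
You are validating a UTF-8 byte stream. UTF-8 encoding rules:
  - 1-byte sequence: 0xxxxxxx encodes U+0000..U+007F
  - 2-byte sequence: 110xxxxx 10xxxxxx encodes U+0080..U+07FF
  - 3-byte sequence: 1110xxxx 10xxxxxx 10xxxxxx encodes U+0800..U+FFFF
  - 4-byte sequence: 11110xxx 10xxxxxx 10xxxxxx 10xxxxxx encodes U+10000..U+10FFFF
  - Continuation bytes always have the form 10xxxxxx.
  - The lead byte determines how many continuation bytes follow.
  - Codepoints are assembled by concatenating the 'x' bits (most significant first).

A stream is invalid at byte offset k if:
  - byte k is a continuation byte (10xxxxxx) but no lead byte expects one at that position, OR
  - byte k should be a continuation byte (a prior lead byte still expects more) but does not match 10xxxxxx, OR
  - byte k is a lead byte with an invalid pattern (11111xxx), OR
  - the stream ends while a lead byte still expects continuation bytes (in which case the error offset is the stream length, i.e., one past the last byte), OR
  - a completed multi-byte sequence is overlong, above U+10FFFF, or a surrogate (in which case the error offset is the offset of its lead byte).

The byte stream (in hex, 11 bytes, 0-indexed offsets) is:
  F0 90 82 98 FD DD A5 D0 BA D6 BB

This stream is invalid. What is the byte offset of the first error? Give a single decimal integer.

Byte[0]=F0: 4-byte lead, need 3 cont bytes. acc=0x0
Byte[1]=90: continuation. acc=(acc<<6)|0x10=0x10
Byte[2]=82: continuation. acc=(acc<<6)|0x02=0x402
Byte[3]=98: continuation. acc=(acc<<6)|0x18=0x10098
Completed: cp=U+10098 (starts at byte 0)
Byte[4]=FD: INVALID lead byte (not 0xxx/110x/1110/11110)

Answer: 4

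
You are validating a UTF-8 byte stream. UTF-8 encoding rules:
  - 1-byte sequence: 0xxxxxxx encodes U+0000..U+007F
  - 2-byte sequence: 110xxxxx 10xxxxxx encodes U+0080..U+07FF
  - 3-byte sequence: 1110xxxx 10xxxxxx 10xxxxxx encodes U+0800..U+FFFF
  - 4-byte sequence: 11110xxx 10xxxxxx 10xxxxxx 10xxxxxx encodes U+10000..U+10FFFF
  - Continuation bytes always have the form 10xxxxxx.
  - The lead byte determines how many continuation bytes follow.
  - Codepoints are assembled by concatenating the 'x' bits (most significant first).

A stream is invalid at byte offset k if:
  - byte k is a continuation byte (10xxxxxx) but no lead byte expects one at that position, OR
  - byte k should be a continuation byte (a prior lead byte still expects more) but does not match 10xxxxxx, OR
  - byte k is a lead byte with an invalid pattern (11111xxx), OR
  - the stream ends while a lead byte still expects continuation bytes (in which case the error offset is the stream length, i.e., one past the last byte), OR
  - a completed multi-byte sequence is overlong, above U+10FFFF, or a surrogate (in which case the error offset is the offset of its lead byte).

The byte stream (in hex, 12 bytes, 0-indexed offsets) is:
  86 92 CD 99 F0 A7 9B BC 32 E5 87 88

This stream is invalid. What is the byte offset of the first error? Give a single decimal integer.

Byte[0]=86: INVALID lead byte (not 0xxx/110x/1110/11110)

Answer: 0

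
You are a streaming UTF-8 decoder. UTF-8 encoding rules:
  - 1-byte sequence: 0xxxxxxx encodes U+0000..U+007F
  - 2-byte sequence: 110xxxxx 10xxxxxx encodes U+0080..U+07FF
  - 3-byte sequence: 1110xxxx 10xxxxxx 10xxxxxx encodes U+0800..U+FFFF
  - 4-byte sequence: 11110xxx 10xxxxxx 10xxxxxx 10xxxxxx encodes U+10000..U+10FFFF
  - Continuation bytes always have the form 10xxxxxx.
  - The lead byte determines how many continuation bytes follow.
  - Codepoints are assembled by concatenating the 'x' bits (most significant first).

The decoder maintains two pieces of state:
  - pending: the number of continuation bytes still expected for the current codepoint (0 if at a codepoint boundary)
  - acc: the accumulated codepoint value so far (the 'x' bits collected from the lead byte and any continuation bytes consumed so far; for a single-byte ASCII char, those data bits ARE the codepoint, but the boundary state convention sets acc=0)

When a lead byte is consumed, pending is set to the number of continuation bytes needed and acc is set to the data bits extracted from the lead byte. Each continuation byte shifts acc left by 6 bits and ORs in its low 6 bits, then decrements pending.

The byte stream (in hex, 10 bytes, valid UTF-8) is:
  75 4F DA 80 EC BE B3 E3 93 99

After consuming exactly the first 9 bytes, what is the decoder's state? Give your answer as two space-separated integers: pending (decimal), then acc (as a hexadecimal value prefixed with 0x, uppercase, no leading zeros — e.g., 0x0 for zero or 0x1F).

Answer: 1 0xD3

Derivation:
Byte[0]=75: 1-byte. pending=0, acc=0x0
Byte[1]=4F: 1-byte. pending=0, acc=0x0
Byte[2]=DA: 2-byte lead. pending=1, acc=0x1A
Byte[3]=80: continuation. acc=(acc<<6)|0x00=0x680, pending=0
Byte[4]=EC: 3-byte lead. pending=2, acc=0xC
Byte[5]=BE: continuation. acc=(acc<<6)|0x3E=0x33E, pending=1
Byte[6]=B3: continuation. acc=(acc<<6)|0x33=0xCFB3, pending=0
Byte[7]=E3: 3-byte lead. pending=2, acc=0x3
Byte[8]=93: continuation. acc=(acc<<6)|0x13=0xD3, pending=1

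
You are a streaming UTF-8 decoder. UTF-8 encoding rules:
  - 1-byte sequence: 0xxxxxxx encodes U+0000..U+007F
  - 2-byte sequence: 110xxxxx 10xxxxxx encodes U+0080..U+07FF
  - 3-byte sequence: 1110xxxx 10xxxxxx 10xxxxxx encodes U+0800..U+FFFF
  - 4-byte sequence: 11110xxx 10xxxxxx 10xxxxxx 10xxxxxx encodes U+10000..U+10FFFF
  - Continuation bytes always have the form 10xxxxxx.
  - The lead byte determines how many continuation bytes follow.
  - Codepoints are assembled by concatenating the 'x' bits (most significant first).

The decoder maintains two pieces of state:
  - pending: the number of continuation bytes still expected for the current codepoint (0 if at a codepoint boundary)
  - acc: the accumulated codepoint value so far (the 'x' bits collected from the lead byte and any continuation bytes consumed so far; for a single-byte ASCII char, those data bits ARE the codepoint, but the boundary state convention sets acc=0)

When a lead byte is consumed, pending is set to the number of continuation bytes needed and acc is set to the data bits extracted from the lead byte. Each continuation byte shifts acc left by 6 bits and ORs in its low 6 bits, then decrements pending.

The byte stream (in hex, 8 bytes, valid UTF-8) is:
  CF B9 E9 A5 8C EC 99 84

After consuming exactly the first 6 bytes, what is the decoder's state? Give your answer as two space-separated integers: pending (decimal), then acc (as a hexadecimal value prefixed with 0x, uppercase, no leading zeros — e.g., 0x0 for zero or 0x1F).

Byte[0]=CF: 2-byte lead. pending=1, acc=0xF
Byte[1]=B9: continuation. acc=(acc<<6)|0x39=0x3F9, pending=0
Byte[2]=E9: 3-byte lead. pending=2, acc=0x9
Byte[3]=A5: continuation. acc=(acc<<6)|0x25=0x265, pending=1
Byte[4]=8C: continuation. acc=(acc<<6)|0x0C=0x994C, pending=0
Byte[5]=EC: 3-byte lead. pending=2, acc=0xC

Answer: 2 0xC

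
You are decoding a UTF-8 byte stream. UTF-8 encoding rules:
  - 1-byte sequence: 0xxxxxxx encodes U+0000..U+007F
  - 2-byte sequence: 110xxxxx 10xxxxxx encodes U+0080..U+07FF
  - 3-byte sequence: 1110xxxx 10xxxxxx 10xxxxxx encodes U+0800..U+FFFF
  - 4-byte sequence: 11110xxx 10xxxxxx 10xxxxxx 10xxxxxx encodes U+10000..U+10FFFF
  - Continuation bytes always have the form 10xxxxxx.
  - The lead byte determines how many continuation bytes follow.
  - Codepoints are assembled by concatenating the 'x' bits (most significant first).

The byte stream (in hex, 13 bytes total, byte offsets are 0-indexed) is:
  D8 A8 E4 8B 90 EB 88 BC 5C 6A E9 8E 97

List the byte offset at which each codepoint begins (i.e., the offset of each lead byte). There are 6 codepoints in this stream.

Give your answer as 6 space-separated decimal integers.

Answer: 0 2 5 8 9 10

Derivation:
Byte[0]=D8: 2-byte lead, need 1 cont bytes. acc=0x18
Byte[1]=A8: continuation. acc=(acc<<6)|0x28=0x628
Completed: cp=U+0628 (starts at byte 0)
Byte[2]=E4: 3-byte lead, need 2 cont bytes. acc=0x4
Byte[3]=8B: continuation. acc=(acc<<6)|0x0B=0x10B
Byte[4]=90: continuation. acc=(acc<<6)|0x10=0x42D0
Completed: cp=U+42D0 (starts at byte 2)
Byte[5]=EB: 3-byte lead, need 2 cont bytes. acc=0xB
Byte[6]=88: continuation. acc=(acc<<6)|0x08=0x2C8
Byte[7]=BC: continuation. acc=(acc<<6)|0x3C=0xB23C
Completed: cp=U+B23C (starts at byte 5)
Byte[8]=5C: 1-byte ASCII. cp=U+005C
Byte[9]=6A: 1-byte ASCII. cp=U+006A
Byte[10]=E9: 3-byte lead, need 2 cont bytes. acc=0x9
Byte[11]=8E: continuation. acc=(acc<<6)|0x0E=0x24E
Byte[12]=97: continuation. acc=(acc<<6)|0x17=0x9397
Completed: cp=U+9397 (starts at byte 10)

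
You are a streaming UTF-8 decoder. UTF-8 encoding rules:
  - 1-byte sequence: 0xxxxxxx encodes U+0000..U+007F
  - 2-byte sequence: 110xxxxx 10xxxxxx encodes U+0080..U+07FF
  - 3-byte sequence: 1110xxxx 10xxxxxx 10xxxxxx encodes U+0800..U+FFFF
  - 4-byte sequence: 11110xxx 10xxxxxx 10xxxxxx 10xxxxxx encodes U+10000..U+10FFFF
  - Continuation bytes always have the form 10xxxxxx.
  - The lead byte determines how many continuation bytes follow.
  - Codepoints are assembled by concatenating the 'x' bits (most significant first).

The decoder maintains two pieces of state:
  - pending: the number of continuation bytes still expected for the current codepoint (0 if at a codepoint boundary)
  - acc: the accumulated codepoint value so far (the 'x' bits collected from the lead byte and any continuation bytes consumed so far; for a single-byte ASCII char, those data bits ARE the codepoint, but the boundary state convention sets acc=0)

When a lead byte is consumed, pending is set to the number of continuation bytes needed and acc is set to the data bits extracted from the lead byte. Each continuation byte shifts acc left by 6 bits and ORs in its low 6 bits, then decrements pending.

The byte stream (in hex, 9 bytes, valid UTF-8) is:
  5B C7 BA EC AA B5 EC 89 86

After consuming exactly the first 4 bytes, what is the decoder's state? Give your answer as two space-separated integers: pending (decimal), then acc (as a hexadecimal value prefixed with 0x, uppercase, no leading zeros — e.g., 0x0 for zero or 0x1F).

Byte[0]=5B: 1-byte. pending=0, acc=0x0
Byte[1]=C7: 2-byte lead. pending=1, acc=0x7
Byte[2]=BA: continuation. acc=(acc<<6)|0x3A=0x1FA, pending=0
Byte[3]=EC: 3-byte lead. pending=2, acc=0xC

Answer: 2 0xC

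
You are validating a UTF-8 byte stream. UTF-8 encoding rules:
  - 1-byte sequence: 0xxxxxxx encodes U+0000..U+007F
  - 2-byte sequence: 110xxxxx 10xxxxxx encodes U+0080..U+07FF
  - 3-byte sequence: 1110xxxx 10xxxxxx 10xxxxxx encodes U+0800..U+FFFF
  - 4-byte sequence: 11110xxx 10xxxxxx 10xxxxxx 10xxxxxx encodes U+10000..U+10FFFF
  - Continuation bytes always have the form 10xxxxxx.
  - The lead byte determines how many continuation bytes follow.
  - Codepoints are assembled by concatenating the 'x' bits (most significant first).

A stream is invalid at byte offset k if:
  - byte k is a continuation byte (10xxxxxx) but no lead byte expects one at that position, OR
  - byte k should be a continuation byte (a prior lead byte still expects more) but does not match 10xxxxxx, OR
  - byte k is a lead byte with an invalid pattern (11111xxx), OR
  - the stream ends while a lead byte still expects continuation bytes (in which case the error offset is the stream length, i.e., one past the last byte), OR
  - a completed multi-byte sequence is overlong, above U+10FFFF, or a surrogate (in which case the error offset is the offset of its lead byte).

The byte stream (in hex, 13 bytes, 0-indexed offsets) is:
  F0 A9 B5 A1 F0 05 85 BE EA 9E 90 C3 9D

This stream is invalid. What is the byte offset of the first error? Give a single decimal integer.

Answer: 5

Derivation:
Byte[0]=F0: 4-byte lead, need 3 cont bytes. acc=0x0
Byte[1]=A9: continuation. acc=(acc<<6)|0x29=0x29
Byte[2]=B5: continuation. acc=(acc<<6)|0x35=0xA75
Byte[3]=A1: continuation. acc=(acc<<6)|0x21=0x29D61
Completed: cp=U+29D61 (starts at byte 0)
Byte[4]=F0: 4-byte lead, need 3 cont bytes. acc=0x0
Byte[5]=05: expected 10xxxxxx continuation. INVALID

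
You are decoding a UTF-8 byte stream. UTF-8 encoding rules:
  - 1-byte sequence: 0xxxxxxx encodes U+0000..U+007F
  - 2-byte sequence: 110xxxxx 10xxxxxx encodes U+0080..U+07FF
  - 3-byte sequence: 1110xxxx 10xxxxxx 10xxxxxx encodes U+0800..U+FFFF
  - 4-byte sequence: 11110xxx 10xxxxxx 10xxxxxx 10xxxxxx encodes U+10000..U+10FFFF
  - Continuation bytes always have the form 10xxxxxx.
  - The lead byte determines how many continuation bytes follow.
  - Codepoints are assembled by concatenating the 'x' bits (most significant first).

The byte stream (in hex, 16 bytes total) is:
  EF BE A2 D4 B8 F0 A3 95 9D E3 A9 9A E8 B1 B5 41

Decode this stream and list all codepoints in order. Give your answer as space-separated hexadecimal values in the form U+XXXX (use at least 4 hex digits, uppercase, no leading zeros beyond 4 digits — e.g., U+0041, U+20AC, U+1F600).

Byte[0]=EF: 3-byte lead, need 2 cont bytes. acc=0xF
Byte[1]=BE: continuation. acc=(acc<<6)|0x3E=0x3FE
Byte[2]=A2: continuation. acc=(acc<<6)|0x22=0xFFA2
Completed: cp=U+FFA2 (starts at byte 0)
Byte[3]=D4: 2-byte lead, need 1 cont bytes. acc=0x14
Byte[4]=B8: continuation. acc=(acc<<6)|0x38=0x538
Completed: cp=U+0538 (starts at byte 3)
Byte[5]=F0: 4-byte lead, need 3 cont bytes. acc=0x0
Byte[6]=A3: continuation. acc=(acc<<6)|0x23=0x23
Byte[7]=95: continuation. acc=(acc<<6)|0x15=0x8D5
Byte[8]=9D: continuation. acc=(acc<<6)|0x1D=0x2355D
Completed: cp=U+2355D (starts at byte 5)
Byte[9]=E3: 3-byte lead, need 2 cont bytes. acc=0x3
Byte[10]=A9: continuation. acc=(acc<<6)|0x29=0xE9
Byte[11]=9A: continuation. acc=(acc<<6)|0x1A=0x3A5A
Completed: cp=U+3A5A (starts at byte 9)
Byte[12]=E8: 3-byte lead, need 2 cont bytes. acc=0x8
Byte[13]=B1: continuation. acc=(acc<<6)|0x31=0x231
Byte[14]=B5: continuation. acc=(acc<<6)|0x35=0x8C75
Completed: cp=U+8C75 (starts at byte 12)
Byte[15]=41: 1-byte ASCII. cp=U+0041

Answer: U+FFA2 U+0538 U+2355D U+3A5A U+8C75 U+0041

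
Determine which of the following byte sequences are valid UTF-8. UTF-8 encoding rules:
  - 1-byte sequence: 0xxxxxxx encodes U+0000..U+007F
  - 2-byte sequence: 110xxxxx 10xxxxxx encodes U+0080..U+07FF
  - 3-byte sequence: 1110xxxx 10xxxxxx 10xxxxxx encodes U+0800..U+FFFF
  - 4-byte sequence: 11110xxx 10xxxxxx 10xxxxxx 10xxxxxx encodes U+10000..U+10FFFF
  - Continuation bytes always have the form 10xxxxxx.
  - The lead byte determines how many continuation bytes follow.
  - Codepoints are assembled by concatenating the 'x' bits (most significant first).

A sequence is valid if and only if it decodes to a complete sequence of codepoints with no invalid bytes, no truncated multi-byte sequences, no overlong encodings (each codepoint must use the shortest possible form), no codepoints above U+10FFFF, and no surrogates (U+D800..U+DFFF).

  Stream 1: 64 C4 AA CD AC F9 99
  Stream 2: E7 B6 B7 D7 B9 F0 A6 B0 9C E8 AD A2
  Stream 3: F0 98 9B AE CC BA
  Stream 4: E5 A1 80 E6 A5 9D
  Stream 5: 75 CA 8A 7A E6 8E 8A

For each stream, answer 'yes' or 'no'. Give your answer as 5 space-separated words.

Answer: no yes yes yes yes

Derivation:
Stream 1: error at byte offset 5. INVALID
Stream 2: decodes cleanly. VALID
Stream 3: decodes cleanly. VALID
Stream 4: decodes cleanly. VALID
Stream 5: decodes cleanly. VALID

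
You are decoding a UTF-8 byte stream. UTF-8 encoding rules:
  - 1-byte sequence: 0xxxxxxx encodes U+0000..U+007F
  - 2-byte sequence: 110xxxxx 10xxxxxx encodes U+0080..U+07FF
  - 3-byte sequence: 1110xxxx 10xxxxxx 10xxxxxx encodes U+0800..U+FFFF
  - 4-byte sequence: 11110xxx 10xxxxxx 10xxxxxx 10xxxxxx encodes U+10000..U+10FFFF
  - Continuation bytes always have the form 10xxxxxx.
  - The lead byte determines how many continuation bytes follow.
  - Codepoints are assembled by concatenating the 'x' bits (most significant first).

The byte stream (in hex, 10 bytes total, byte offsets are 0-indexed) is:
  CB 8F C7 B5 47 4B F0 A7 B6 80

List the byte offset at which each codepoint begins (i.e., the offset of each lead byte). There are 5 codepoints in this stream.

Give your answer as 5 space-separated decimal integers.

Answer: 0 2 4 5 6

Derivation:
Byte[0]=CB: 2-byte lead, need 1 cont bytes. acc=0xB
Byte[1]=8F: continuation. acc=(acc<<6)|0x0F=0x2CF
Completed: cp=U+02CF (starts at byte 0)
Byte[2]=C7: 2-byte lead, need 1 cont bytes. acc=0x7
Byte[3]=B5: continuation. acc=(acc<<6)|0x35=0x1F5
Completed: cp=U+01F5 (starts at byte 2)
Byte[4]=47: 1-byte ASCII. cp=U+0047
Byte[5]=4B: 1-byte ASCII. cp=U+004B
Byte[6]=F0: 4-byte lead, need 3 cont bytes. acc=0x0
Byte[7]=A7: continuation. acc=(acc<<6)|0x27=0x27
Byte[8]=B6: continuation. acc=(acc<<6)|0x36=0x9F6
Byte[9]=80: continuation. acc=(acc<<6)|0x00=0x27D80
Completed: cp=U+27D80 (starts at byte 6)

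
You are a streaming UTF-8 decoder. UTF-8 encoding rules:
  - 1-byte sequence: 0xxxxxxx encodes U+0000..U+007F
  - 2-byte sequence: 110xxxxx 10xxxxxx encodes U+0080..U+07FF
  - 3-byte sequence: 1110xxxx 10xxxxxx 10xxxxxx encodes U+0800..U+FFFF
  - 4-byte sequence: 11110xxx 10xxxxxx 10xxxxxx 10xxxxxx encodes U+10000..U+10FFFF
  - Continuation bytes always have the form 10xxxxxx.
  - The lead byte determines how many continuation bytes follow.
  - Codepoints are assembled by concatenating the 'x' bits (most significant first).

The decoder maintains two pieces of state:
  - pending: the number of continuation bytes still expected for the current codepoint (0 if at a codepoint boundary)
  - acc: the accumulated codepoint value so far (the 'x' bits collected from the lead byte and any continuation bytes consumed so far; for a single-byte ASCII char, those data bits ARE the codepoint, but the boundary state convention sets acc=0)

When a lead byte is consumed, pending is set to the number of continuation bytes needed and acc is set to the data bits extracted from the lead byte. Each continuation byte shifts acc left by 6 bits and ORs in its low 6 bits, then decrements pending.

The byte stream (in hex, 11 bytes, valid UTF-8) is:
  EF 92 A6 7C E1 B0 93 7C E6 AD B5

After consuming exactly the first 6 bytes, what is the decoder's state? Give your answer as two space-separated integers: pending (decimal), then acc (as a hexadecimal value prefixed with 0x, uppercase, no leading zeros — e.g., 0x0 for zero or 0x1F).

Byte[0]=EF: 3-byte lead. pending=2, acc=0xF
Byte[1]=92: continuation. acc=(acc<<6)|0x12=0x3D2, pending=1
Byte[2]=A6: continuation. acc=(acc<<6)|0x26=0xF4A6, pending=0
Byte[3]=7C: 1-byte. pending=0, acc=0x0
Byte[4]=E1: 3-byte lead. pending=2, acc=0x1
Byte[5]=B0: continuation. acc=(acc<<6)|0x30=0x70, pending=1

Answer: 1 0x70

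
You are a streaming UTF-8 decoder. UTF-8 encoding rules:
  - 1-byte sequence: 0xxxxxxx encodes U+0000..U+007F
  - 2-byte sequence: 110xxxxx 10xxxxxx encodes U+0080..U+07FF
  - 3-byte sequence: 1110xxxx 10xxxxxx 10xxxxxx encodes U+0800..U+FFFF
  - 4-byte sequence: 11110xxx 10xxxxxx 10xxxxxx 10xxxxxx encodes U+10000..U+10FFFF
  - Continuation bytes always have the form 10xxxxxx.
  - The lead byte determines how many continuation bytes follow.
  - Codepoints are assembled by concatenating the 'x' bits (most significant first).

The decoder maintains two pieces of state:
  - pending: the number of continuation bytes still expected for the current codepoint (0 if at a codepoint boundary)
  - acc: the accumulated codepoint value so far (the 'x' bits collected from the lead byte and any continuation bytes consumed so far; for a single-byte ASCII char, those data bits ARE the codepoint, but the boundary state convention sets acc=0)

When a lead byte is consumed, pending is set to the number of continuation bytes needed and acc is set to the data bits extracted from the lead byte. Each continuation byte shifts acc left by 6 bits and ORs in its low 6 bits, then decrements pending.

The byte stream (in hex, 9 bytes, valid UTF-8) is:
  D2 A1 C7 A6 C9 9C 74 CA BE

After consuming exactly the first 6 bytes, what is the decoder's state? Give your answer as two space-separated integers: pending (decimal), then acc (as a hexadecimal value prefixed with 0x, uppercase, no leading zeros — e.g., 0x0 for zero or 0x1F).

Byte[0]=D2: 2-byte lead. pending=1, acc=0x12
Byte[1]=A1: continuation. acc=(acc<<6)|0x21=0x4A1, pending=0
Byte[2]=C7: 2-byte lead. pending=1, acc=0x7
Byte[3]=A6: continuation. acc=(acc<<6)|0x26=0x1E6, pending=0
Byte[4]=C9: 2-byte lead. pending=1, acc=0x9
Byte[5]=9C: continuation. acc=(acc<<6)|0x1C=0x25C, pending=0

Answer: 0 0x25C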